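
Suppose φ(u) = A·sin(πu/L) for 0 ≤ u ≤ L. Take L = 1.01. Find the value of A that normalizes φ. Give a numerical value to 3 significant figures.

Normalization requires ∫|φ|² du = 1, integrated from 0 to L.
With ∫₀^L sin²(nπu/L) du = L/2, the integral (without the A² prefactor) comes out to L/2.
So A² = (L/2)^(−1).
Plugging in L = 1.01 yields A = 1.407.

A ≈ 1.41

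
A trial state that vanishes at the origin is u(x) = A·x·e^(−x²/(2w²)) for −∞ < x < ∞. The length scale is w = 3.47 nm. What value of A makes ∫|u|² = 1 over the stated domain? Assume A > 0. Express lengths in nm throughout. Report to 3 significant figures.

A ≈ 0.164 nm^(-3/2)

Normalization requires ∫|u|² dx = 1, integrated from −∞ to ∞.
With u = A·x·e^(−x²/(2w²)), the integral evaluates to A²·[√(π)·w^3/2].
So A² = (√(π)·w^3/2)^(−1).
Substituting w = 3.47 gives A² = 0.02701, so A = 0.1643.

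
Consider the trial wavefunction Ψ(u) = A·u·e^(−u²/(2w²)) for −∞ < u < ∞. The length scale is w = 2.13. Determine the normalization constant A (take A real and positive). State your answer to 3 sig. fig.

A ≈ 0.342

Normalization requires ∫|Ψ|² du = 1, integrated from −∞ to ∞.
The integral (without the A² prefactor) comes out to √(π)·w^3/2.
So A² = (√(π)·w^3/2)^(−1).
Plugging in w = 2.13 yields A = 0.3417.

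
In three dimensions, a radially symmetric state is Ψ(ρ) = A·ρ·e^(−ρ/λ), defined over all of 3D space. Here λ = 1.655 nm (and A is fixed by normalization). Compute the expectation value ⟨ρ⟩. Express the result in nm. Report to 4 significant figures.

By definition ⟨ρ⟩ = ∫ ρ |Ψ(ρ)|² 4πρ² dρ.
Evaluating both integrals, ⟨ρ⟩ = 5·λ/2.
Putting λ = 1.655 gives 4.1375.

⟨ρ⟩ ≈ 4.138 nm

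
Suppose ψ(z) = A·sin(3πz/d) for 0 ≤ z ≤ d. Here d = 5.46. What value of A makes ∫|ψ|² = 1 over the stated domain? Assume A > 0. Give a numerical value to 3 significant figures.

Normalization requires ∫|ψ|² dz = 1, integrated from 0 to d.
Using sin²θ = (1 − cos 2θ)/2, carrying out the integral gives A² · d/2.
Hence A² = 1/[d/2].
With d = 5.46: A² = 0.3663 and A = 0.6052.

A ≈ 0.605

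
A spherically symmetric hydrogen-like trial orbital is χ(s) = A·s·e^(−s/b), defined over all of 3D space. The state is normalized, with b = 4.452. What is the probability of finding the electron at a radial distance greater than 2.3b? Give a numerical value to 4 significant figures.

P = ∫ |χ|² 4πs² ds over s > 2.3b.
Normalization gives A² = 1/(3·π·b^5).
Substituting u = s/b, A², 4π and the length scale all cancel in the ratio: P = ∫_{2.3}^{∞} u^4·e^(-2·u) du / ∫_{0}^{∞} u^4·e^(-2·u) du.
With ∫ u^4·e^(-2·u) du = -(u^4/2 + u^3 + 3·u^2/2 + 3·u/2 + 3/4)·e^(-2·u) + C, the region integral is ≈ 0.384926 and the full one is 3/4.
Taking the ratio yields P = 0.51323.

P ≈ 0.5132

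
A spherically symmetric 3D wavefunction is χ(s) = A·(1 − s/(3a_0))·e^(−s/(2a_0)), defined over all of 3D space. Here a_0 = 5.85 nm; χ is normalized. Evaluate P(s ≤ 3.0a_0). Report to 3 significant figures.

P ≈ 0.353

With dV = 4πs²ds, the probability is ∫|χ|² dV over s ≤ 3.0a_0.
The full normalization integral is A²·[8·π·a_0^3/3] = 1, fixing A².
In terms of u = s/a_0 (A², 4π and the length scale all cancel between numerator and denominator), P = [∫_{0}^{3.0} u^2·(1 - u/3)^2·e^(-u) du] / [∫_{0}^{∞} u^2·(1 - u/3)^2·e^(-u) du].
An antiderivative of u^2·(1 - u/3)^2·e^(-u) is (-u^4 + 2·u^3 - 3·u^2 - 6·u - 6)·e^(-u)/9; evaluating from 0 to 3.0 gives 2/3 - 26·e^(-3)/3, while the full integral is 2/3.
Taking the ratio yields P = 0.3528.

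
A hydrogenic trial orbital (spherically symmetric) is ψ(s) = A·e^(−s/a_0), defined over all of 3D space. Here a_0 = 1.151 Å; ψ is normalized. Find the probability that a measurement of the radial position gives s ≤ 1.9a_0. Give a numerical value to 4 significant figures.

P ≈ 0.7311

Integrate the radial probability density 4πs²|ψ|² over s ≤ 1.9a_0.
Normalization gives A² = 1/(π·a_0^3).
Let u = s/a_0; then A², 4π and the length scale all cancel, so P = ∫_{0}^{1.9} u^2·e^(-2·u) du ÷ ∫_{0}^{∞} u^2·e^(-2·u) du.
Using ∫ u^2·e^(-2·u) du = -(2·u^2 + 2·u + 1)·e^(-2·u)/4, the numerator is 1/4 - 601·e^(-19/5)/200 and the denominator is 1/4.
Taking the ratio yields P = 0.73110.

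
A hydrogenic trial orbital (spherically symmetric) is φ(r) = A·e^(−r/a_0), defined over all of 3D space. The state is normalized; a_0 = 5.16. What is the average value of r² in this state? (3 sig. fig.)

⟨r^2⟩ ≈ 79.9

By definition ⟨r²⟩ = ∫ r^2 |φ(r)|² 4πr² dr.
With ∫₀^∞ r^4 e^(−αr) dr = 4!/α^5, evaluating both integrals, ⟨r²⟩ = 3·a_0^2.
Putting a_0 = 5.16 gives 79.88.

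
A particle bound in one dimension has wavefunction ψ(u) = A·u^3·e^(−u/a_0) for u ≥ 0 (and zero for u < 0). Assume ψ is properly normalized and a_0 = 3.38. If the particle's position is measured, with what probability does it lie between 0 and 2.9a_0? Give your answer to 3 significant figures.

The probability is P = ∫ |ψ|² du over [0, 2.9a_0].
The normalization integral ∫|ψ|²du over the whole domain equals 45·a_0^7/8·A², and A² cancels in the ratio.
Let t = u/a_0; then A² and the length scale cancel, so P = ∫_{0}^{2.9} t^6·e^(-2·t) dt ÷ ∫_{0}^{∞} t^6·e^(-2·t) dt.
An antiderivative of t^6·e^(-2·t) is -(4·t^6 + 12·t^5 + 30·t^4 + 60·t^3 + 90·t^2 + 90·t + 45)·e^(-2·t)/8; evaluating from 0 to 2.9 gives ≈ 2.0340, while the full integral is 45/8.
The result is P = 0.3616.

P ≈ 0.362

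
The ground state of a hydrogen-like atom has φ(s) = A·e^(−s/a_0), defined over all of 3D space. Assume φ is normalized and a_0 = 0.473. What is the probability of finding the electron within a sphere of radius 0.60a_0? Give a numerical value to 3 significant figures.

With dV = 4πs²ds, the probability is ∫|φ|² dV over s ≤ 0.60a_0.
A² is fixed by ∫₀^∞ 4πs²|φ|² ds = 1, i.e. A² = (π·a_0^3)^(−1).
Let u = s/a_0; then A², 4π and the length scale all cancel, so P = ∫_{0}^{0.60} u^2·e^(-2·u) du ÷ ∫_{0}^{∞} u^2·e^(-2·u) du.
An antiderivative of u^2·e^(-2·u) is -(2·u^2 + 2·u + 1)·e^(-2·u)/4; evaluating from 0 to 0.60 gives 1/4 - 73·e^(-6/5)/100, while the full integral is 1/4.
This evaluates to P = 0.1205.

P ≈ 0.121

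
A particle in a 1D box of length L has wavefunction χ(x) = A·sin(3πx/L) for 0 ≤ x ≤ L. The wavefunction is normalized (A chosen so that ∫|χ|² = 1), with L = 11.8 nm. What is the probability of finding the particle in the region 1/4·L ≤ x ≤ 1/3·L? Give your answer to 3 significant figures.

P = ∫_{1/4·L}^{1/3·L} |χ(x)|² dx.
Since A² = 1/(L/2), this is the region integral divided by the full normalization integral.
In terms of u = x/L (A² and the length scale cancel between numerator and denominator), P = [∫_{1/4}^{1/3} sin(3·π·u)^2 du] / [∫_{0}^{1} sin(3·π·u)^2 du].
With ∫ sin(3·π·u)^2 du = u/2 - sin(6·π·u)/(12·π) + C, the region integral is 1/24 - 1/(12·π) and the full one is 1/2.
The result is P = (-2 + π)/(12·π).

P ≈ 0.0303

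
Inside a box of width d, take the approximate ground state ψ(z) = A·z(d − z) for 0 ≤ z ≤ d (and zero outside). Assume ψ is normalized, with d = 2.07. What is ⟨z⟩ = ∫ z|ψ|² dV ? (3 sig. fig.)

⟨z⟩ ≈ 1.04

⟨z⟩ = ∫ z |ψ|² dz over the full domain.
The ratio of the moment integral to the normalization integral gives ⟨z⟩ = d/2.
Putting d = 2.07 gives 1.035.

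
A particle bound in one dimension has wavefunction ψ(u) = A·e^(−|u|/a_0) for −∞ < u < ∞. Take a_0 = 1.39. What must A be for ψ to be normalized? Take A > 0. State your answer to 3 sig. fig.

We need A² ∫|f|² du = 1, taking the integral from −∞ to ∞.
Carrying out the integral gives A² · a_0.
Plugging in a_0 = 1.39 yields A = 0.8482.

A ≈ 0.848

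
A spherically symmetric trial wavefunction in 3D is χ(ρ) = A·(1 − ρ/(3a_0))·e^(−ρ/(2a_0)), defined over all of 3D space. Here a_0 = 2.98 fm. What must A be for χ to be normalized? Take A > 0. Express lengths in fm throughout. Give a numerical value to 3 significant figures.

A ≈ 0.0672 fm^(-3/2)

Normalization requires ∫|χ|² 4πρ² dρ = 1, integrated from 0 to ∞.
The integral (without the A² prefactor) comes out to 8·π·a_0^3/3.
Hence A² = 1/[8·π·a_0^3/3].
Substituting a_0 = 2.98 gives A² = 0.004511, so A = 0.06716.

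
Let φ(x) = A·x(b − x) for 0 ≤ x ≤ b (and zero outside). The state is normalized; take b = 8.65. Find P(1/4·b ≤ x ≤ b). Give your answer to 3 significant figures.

The probability is P = ∫ |φ|² dx over [1/4·b, b].
Since A² = 1/(b^5/30), this is the region integral divided by the full normalization integral.
In terms of u = x/b (A² and the length scale cancel between numerator and denominator), P = [∫_{1/4}^{1} u^2·(1 - u)^2 du] / [∫_{0}^{1} u^2·(1 - u)^2 du].
An antiderivative of u^2·(1 - u)^2 is u^3·(6·u^2 - 15·u + 10)/30; evaluating from 1/4 to 1 gives 153/5120, while the full integral is 1/30.
This works out to P = 459/512.

P ≈ 0.896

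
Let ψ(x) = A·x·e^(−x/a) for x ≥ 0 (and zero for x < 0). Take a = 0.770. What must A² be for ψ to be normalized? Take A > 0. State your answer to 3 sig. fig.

Require ∫ |ψ|² dx = 1 over the whole domain.
With ∫₀^∞ x^2 e^(−αx) dx = 2!/α^3, carrying out the integral gives A² · a^3/4.
So A² = (a^3/4)^(−1).
Plugging in a = 0.770 yields A = 2.960.

A^2 ≈ 8.76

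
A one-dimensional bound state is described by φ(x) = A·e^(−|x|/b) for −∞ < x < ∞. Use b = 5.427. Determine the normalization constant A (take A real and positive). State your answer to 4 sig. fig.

We need A² ∫|f|² dx = 1, taking the integral from −∞ to ∞.
With ∫₀^∞ x^0 e^(−αx) dx = 0!/α^1, with φ = A·e^(−|x|/b), the integral evaluates to A²·[b].
Setting this equal to 1 gives A² = 1/(b).
Substituting b = 5.427 gives A² = 0.18426, so A = 0.42926.

A ≈ 0.4293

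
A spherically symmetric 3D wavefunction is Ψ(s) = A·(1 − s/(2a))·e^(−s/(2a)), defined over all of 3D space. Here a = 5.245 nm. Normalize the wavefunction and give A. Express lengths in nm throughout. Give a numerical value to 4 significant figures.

We need A² ∫|f|² 4πs² ds = 1, taking the integral from 0 to ∞.
The integral (without the A² prefactor) comes out to 8·π·a^3.
With a = 5.245: A² = 0.00027576 and A = 0.016606.

A ≈ 0.01661 nm^(-3/2)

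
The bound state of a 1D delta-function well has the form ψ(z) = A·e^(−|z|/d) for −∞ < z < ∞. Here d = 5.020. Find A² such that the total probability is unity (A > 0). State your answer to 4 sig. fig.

A^2 ≈ 0.1992

Require ∫ |ψ|² dz = 1 over the whole domain.
Recall ∫₀^∞ z^m e^(−z/β) dz = m!·β^(m+1), ∫|ψ|² dz = A²·(d).
Plugging in d = 5.020 yields A = 0.44632.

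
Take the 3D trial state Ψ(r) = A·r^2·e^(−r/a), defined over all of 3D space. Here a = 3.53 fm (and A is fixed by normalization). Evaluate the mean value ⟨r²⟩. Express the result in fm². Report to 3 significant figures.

The expectation value is the |Ψ|²-weighted average of r^2: ∫ r^2|Ψ|² 4πr² dr.
Evaluating both integrals, ⟨r²⟩ = 14·a^2.
With a = 3.53, ⟨r^2⟩ = 174.5.

⟨r^2⟩ ≈ 174 fm^2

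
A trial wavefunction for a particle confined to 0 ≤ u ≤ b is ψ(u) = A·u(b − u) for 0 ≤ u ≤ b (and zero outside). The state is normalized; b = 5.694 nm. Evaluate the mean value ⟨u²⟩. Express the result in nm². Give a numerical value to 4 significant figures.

By definition ⟨u²⟩ = ∫ u^2 |ψ(u)|² du.
Expanding the polynomial and integrating term by term, the ratio of the moment integral to the normalization integral gives ⟨u²⟩ = 2·b^2/7.
With b = 5.694, ⟨u^2⟩ = 9.2633.

⟨u^2⟩ ≈ 9.263 nm^2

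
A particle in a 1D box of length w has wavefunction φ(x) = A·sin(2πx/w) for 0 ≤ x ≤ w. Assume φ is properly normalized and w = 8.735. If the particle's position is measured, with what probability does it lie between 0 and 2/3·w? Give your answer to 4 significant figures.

P ≈ 0.5978

P = ∫_{0}^{2/3·w} |φ(x)|² dx.
With A² fixed by ∫|φ|² = 1, i.e. A² = (w/2)^(−1), substitute and integrate.
In terms of u = x/w (A² and the length scale cancel between numerator and denominator), P = [∫_{0}^{2/3} sin(2·π·u)^2 du] / [∫_{0}^{1} sin(2·π·u)^2 du].
Using ∫ sin(2·π·u)^2 du = u/2 - sin(4·π·u)/(8·π), the numerator is -√(3)/(16·π) + 1/3 and the denominator is 1/2.
The result is P = -√(3)/(8·π) + 2/3.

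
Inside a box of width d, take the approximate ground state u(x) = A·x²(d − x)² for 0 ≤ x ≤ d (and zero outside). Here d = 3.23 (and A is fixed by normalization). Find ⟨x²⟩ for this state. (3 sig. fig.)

By definition ⟨x²⟩ = ∫ x^2 |u(x)|² dx.
Evaluating both integrals, ⟨x²⟩ = 3·d^2/11.
With d = 3.23, ⟨x^2⟩ = 2.845.

⟨x^2⟩ ≈ 2.85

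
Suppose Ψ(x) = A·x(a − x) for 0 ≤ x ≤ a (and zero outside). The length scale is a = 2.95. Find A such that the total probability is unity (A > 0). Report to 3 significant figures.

Require ∫ |Ψ|² dx = 1 over the whole domain.
Expanding the polynomial and integrating term by term, carrying out the integral gives A² · a^5/30.
Plugging in a = 2.95 yields A = 0.3664.

A ≈ 0.366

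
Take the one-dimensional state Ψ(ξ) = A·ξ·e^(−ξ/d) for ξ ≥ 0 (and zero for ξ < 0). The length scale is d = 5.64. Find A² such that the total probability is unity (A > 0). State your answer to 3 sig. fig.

We need A² ∫|f|² dξ = 1, taking the integral from 0 to ∞.
Using ∫₀^∞ ξⁿ e^(−αξ) dξ = n!/αⁿ⁺¹, carrying out the integral gives A² · d^3/4.
So A² = (d^3/4)^(−1).
Plugging in d = 5.64 yields A = 0.1493.

A^2 ≈ 0.0223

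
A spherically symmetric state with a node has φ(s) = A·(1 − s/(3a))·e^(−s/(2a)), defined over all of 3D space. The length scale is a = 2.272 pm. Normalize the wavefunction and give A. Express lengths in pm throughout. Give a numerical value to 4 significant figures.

Normalization requires ∫|φ|² 4πs² ds = 1, integrated from 0 to ∞.
The angular integral contributes 4π, leaving ∫₀^∞ s²|φ|² ds.
Using ∫₀^∞ sⁿ e^(−αs) ds = n!/αⁿ⁺¹, the integral (without the A² prefactor) comes out to 8·π·a^3/3.
Setting this equal to 1 gives A² = 1/(8·π·a^3/3).
Substituting a = 2.272 gives A² = 0.010178, so A = 0.10089.

A ≈ 0.1009 pm^(-3/2)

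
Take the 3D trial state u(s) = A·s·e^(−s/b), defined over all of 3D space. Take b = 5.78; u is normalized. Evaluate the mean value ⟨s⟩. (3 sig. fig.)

The expectation value is the |u|²-weighted average of s: ∫ s|u|² 4πs² ds.
The ratio of the moment integral to the normalization integral gives ⟨s⟩ = 5·b/2.
With b = 5.78, ⟨s⟩ = 14.45.

⟨s⟩ ≈ 14.5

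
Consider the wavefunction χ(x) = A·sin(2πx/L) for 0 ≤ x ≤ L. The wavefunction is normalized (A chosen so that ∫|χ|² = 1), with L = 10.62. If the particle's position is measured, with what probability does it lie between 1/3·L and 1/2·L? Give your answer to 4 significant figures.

P ≈ 0.09775

|χ|² is the probability density, so P = ∫_{1/3·L}^{1/2·L} |χ|² dx.
With A² fixed by ∫|χ|² = 1, i.e. A² = (L/2)^(−1), substitute and integrate.
In terms of u = x/L (A² and the length scale cancel between numerator and denominator), P = [∫_{1/3}^{1/2} sin(2·π·u)^2 du] / [∫_{0}^{1} sin(2·π·u)^2 du].
Using ∫ sin(2·π·u)^2 du = u/2 - sin(4·π·u)/(8·π), the numerator is -√(3)/(16·π) + 1/12 and the denominator is 1/2.
Evaluating gives P = (-√(3)/8 + π/6)/π.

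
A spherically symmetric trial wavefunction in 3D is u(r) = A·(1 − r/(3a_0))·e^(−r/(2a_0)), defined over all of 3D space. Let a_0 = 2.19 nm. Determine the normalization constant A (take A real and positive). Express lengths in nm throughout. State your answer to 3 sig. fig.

Normalization requires ∫|u|² 4πr² dr = 1, integrated from 0 to ∞.
Recall ∫₀^∞ r^m e^(−r/β) dr = m!·β^(m+1), ∫|u|² 4πr² dr = A²·(8·π·a_0^3/3).
Substituting a_0 = 2.19 gives A² = 0.01136, so A = 0.1066.

A ≈ 0.107 nm^(-3/2)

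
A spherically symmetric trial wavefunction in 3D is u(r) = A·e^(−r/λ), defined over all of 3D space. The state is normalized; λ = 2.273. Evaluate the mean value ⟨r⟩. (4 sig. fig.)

⟨r⟩ ≈ 3.410

⟨r⟩ = ∫ r |u|² 4πr² dr over the full domain.
With ∫₀^∞ r^3 e^(−αr) dr = 3!/α^4, the ratio of the moment integral to the normalization integral gives ⟨r⟩ = 3·λ/2.
With λ = 2.273, ⟨r⟩ = 3.4095.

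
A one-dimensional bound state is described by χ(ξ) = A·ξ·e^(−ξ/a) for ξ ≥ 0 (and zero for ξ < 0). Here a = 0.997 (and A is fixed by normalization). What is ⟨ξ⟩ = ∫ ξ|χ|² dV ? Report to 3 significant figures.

⟨ξ⟩ ≈ 1.50

By definition ⟨ξ⟩ = ∫ ξ |χ(ξ)|² dξ.
With ∫₀^∞ ξ^3 e^(−αξ) dξ = 3!/α^4, since the A² factors cancel between numerator and denominator, ⟨ξ⟩ = 3·a/2.
Putting a = 0.997 gives 1.496.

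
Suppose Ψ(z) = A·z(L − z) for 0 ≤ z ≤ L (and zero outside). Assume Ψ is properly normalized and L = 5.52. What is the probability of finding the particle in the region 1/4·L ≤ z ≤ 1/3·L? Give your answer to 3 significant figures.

|Ψ|² is the probability density, so P = ∫_{1/4·L}^{1/3·L} |Ψ|² dz.
Since A² = 1/(L^5/30), this is the region integral divided by the full normalization integral.
Let u = z/L; then A² and the length scale cancel, so P = ∫_{1/4}^{1/3} u^2·(1 - u)^2 du ÷ ∫_{0}^{1} u^2·(1 - u)^2 du.
An antiderivative of u^2·(1 - u)^2 is u^3·(6·u^2 - 15·u + 10)/30; evaluating from 1/4 to 1/3 gives ≈ 0.0035454, while the full integral is 1/30.
Taking the ratio, P = 0.1064.

P ≈ 0.106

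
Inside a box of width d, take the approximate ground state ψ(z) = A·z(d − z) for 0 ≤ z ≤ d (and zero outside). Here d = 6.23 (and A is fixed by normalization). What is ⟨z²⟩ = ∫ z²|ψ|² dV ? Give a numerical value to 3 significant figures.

⟨z²⟩ = ∫ z^2 |ψ|² dz over the full domain.
Since the A² factors cancel between numerator and denominator, ⟨z²⟩ = 2·d^2/7.
Putting d = 6.23 gives 11.09.

⟨z^2⟩ ≈ 11.1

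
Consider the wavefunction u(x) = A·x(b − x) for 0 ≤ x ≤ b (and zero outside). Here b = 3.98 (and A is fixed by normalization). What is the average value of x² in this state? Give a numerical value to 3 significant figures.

⟨x²⟩ = ∫ x^2 |u|² dx over the full domain.
Expanding the polynomial and integrating term by term, evaluating both integrals, ⟨x²⟩ = 2·b^2/7.
With b = 3.98, ⟨x^2⟩ = 4.526.

⟨x^2⟩ ≈ 4.53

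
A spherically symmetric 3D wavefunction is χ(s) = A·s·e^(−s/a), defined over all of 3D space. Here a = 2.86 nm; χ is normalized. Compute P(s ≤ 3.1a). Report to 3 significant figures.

With dV = 4πs²ds, the probability is ∫|χ|² dV over s ≤ 3.1a.
A² is fixed by ∫₀^∞ 4πs²|χ|² ds = 1, i.e. A² = (3·π·a^5)^(−1).
Let u = s/a; then A², 4π and the length scale all cancel, so P = ∫_{0}^{3.1} u^4·e^(-2·u) du ÷ ∫_{0}^{∞} u^4·e^(-2·u) du.
An antiderivative of u^4·e^(-2·u) is -(u^4/2 + u^3 + 3·u^2/2 + 3·u/2 + 3/4)·e^(-2·u); evaluating from 0 to 3.1 gives ≈ 0.55562, while the full integral is 3/4.
Taking the ratio yields P = 0.7408.

P ≈ 0.741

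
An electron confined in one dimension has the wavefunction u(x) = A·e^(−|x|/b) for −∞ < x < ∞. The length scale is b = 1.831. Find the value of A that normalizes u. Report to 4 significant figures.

A ≈ 0.7390

The normalization condition is ∫|u|² dx = 1 from −∞ to ∞.
∫|u|² dx = A²·(b).
Setting this equal to 1 gives A² = 1/(b).
Substituting b = 1.831 gives A² = 0.54615, so A = 0.73902.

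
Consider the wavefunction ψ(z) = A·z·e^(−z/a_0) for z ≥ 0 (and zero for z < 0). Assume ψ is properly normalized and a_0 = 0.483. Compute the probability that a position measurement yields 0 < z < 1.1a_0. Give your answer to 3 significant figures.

|ψ|² is the probability density, so P = ∫_{0}^{1.1a_0} |ψ|² dz.
The normalization integral ∫|ψ|²dz over the whole domain equals a_0^3/4·A², and A² cancels in the ratio.
In terms of u = z/a_0 (A² and the length scale cancel between numerator and denominator), P = [∫_{0}^{1.1} u^2·e^(-2·u) du] / [∫_{0}^{∞} u^2·e^(-2·u) du].
Using ∫ u^2·e^(-2·u) du = -(2·u^2 + 2·u + 1)·e^(-2·u)/4, the numerator is 1/4 - 281·e^(-11/5)/200 and the denominator is 1/4.
This works out to P = 0.3773.

P ≈ 0.377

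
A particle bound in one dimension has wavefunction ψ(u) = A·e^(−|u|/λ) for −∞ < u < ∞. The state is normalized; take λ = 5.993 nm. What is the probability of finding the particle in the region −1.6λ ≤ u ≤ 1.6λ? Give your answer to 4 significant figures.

|ψ|² is the probability density, so P = ∫_{−1.6λ}^{1.6λ} |ψ|² du.
Since A² = 1/(λ), this is the region integral divided by the full normalization integral.
Both integrals are even about u = 0, so only the u ≥ 0 halves are needed (the factors of 2 cancel). In terms of t = u/λ (A² and the length scale cancel between numerator and denominator), P = [∫_{0}^{1.6} e^(-2·t) dt] / [∫_{0}^{∞} e^(-2·t) dt].
With ∫ e^(-2·t) dt = -e^(-2·t)/2 + C, the region integral is 1/2 - e^(-16/5)/2 and the full one is 1/2.
This works out to P = 0.95924.

P ≈ 0.9592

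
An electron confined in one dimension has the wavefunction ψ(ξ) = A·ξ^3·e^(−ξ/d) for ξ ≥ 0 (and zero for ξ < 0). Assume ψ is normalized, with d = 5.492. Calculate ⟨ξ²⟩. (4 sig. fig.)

The expectation value is the |ψ|²-weighted average of ξ^2: ∫ ξ^2|ψ|² dξ.
Since the A² factors cancel between numerator and denominator, ⟨ξ²⟩ = 14·d^2.
With d = 5.492, ⟨ξ^2⟩ = 422.27.

⟨ξ^2⟩ ≈ 422.3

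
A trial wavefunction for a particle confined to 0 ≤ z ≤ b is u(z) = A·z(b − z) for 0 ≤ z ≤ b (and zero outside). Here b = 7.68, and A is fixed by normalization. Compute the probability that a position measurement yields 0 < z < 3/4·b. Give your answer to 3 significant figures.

P ≈ 0.896

|u|² is the probability density, so P = ∫_{0}^{3/4·b} |u|² dz.
The normalization integral ∫|u|²dz over the whole domain equals b^5/30·A², and A² cancels in the ratio.
In terms of t = z/b (A² and the length scale cancel between numerator and denominator), P = [∫_{0}^{3/4} t^2·(1 - t)^2 dt] / [∫_{0}^{1} t^2·(1 - t)^2 dt].
An antiderivative of t^2·(1 - t)^2 is t^3·(6·t^2 - 15·t + 10)/30; evaluating from 0 to 3/4 gives 153/5120, while the full integral is 1/30.
Evaluating gives P = 459/512.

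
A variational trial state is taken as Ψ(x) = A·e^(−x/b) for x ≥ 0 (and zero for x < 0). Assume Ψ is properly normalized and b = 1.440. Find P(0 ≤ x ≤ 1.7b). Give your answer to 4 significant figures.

The probability is P = ∫ |Ψ|² dx over [0, 1.7b].
The normalization integral ∫|Ψ|²dx over the whole domain equals b/2·A², and A² cancels in the ratio.
Let u = x/b; then A² and the length scale cancel, so P = ∫_{0}^{1.7} e^(-2·u) du ÷ ∫_{0}^{∞} e^(-2·u) du.
An antiderivative of e^(-2·u) is -e^(-2·u)/2; evaluating from 0 to 1.7 gives 1/2 - e^(-17/5)/2, while the full integral is 1/2.
This works out to P = 0.96663.

P ≈ 0.9666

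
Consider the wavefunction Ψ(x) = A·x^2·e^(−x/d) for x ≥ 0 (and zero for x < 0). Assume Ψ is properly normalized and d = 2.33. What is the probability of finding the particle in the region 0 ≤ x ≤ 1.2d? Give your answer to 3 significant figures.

The probability is P = ∫ |Ψ|² dx over [0, 1.2d].
Since A² = 1/(3·d^5/4), this is the region integral divided by the full normalization integral.
Let u = x/d; then A² and the length scale cancel, so P = ∫_{0}^{1.2} u^4·e^(-2·u) du ÷ ∫_{0}^{∞} u^4·e^(-2·u) du.
Using ∫ u^4·e^(-2·u) du = -(u^4/2 + u^3 + 3·u^2/2 + 3·u/2 + 3/4)·e^(-2·u), the numerator is ≈ 0.071901 and the denominator is 3/4.
This works out to P = 0.09587.

P ≈ 0.0959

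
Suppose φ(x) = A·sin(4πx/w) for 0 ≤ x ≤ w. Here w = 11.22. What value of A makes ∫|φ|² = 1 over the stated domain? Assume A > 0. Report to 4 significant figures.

We need A² ∫|f|² dx = 1, taking the integral from 0 to w.
With ∫₀^w sin²(nπx/w) dx = w/2, ∫|φ|² dx = A²·(w/2).
Hence A² = 1/[w/2].
Plugging in w = 11.22 yields A = 0.42220.

A ≈ 0.4222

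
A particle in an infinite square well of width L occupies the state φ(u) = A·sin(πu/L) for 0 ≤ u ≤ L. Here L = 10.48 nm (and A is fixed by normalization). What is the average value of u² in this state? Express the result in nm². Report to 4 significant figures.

⟨u^2⟩ ≈ 31.05 nm^2

The expectation value is the |φ|²-weighted average of u^2: ∫ u^2|φ|² du.
Evaluating both integrals, ⟨u²⟩ = -L^2/(2·π^2) + L^2/3.
Putting L = 10.48 gives 31.046.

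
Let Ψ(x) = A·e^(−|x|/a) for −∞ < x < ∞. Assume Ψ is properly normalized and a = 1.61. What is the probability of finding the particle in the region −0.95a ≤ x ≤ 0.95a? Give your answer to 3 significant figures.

P = ∫_{−0.95a}^{0.95a} |Ψ(x)|² dx.
With A² fixed by ∫|Ψ|² = 1, i.e. A² = (a)^(−1), substitute and integrate.
By symmetry take twice the x ≥ 0 contribution in numerator and denominator; the 2's cancel. In terms of u = x/a (A² and the length scale cancel between numerator and denominator), P = [∫_{0}^{0.95} e^(-2·u) du] / [∫_{0}^{∞} e^(-2·u) du].
With ∫ e^(-2·u) du = -e^(-2·u)/2 + C, the region integral is 1/2 - e^(-19/10)/2 and the full one is 1/2.
The result is P = 0.8504.

P ≈ 0.850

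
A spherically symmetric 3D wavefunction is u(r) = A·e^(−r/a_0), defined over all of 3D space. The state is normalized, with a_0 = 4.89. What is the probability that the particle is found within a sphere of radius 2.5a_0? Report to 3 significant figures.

P ≈ 0.875

P = ∫ |u|² 4πr² dr over r ≤ 2.5a_0.
A² is fixed by ∫₀^∞ 4πr²|u|² dr = 1, i.e. A² = (π·a_0^3)^(−1).
In terms of t = r/a_0 (A², 4π and the length scale all cancel between numerator and denominator), P = [∫_{0}^{2.5} t^2·e^(-2·t) dt] / [∫_{0}^{∞} t^2·e^(-2·t) dt].
An antiderivative of t^2·e^(-2·t) is -(2·t^2 + 2·t + 1)·e^(-2·t)/4; evaluating from 0 to 2.5 gives 1/4 - 37·e^(-5)/8, while the full integral is 1/4.
Taking the ratio yields P = 0.8753.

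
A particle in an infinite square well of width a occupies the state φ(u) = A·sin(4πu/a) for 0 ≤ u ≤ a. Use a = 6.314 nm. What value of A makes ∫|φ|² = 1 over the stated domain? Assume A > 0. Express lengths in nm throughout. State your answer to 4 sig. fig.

Normalization requires ∫|φ|² du = 1, integrated from 0 to a.
Carrying out the integral gives A² · a/2.
Substituting a = 6.314 gives A² = 0.31676, so A = 0.56281.

A ≈ 0.5628 nm^(-1/2)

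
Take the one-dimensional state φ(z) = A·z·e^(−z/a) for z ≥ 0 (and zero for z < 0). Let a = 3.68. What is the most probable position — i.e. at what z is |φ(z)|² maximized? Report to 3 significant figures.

z ≈ 3.68

Differentiate |φ(z)|² with respect to z and set to zero.
Solving yields z = a.
With a = 3.68, the most probable position is 3.680.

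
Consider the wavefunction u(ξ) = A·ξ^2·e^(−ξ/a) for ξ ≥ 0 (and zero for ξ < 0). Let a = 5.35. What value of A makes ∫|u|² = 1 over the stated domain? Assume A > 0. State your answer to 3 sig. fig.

A ≈ 0.0174

We need A² ∫|f|² dξ = 1, taking the integral from 0 to ∞.
With u = A·ξ^2·e^(−ξ/a), the integral evaluates to A²·[3·a^5/4].
So A² = (3·a^5/4)^(−1).
Substituting a = 5.35 gives A² = 0.0003042, so A = 0.01744.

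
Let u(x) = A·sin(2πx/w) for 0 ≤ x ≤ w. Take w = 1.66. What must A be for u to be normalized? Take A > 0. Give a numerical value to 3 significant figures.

A ≈ 1.10

We need A² ∫|f|² dx = 1, taking the integral from 0 to w.
With u = A·sin(2πx/w), the integral evaluates to A²·[w/2].
With w = 1.66: A² = 1.205 and A = 1.098.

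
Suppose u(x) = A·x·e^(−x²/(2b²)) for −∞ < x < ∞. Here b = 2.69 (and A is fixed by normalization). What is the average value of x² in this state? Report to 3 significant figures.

The expectation value is the |u|²-weighted average of x^2: ∫ x^2|u|² dx.
Differentiating ∫e^(−αx²) dx = √(π/α) under α to get the higher moments, the ratio of the moment integral to the normalization integral gives ⟨x²⟩ = 3·b^2/2.
Putting b = 2.69 gives 10.85.

⟨x^2⟩ ≈ 10.9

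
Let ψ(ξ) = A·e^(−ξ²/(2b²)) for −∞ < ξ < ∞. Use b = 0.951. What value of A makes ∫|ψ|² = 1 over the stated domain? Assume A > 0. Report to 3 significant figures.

A ≈ 0.770

The normalization condition is ∫|ψ|² dξ = 1 from −∞ to ∞.
The integral (without the A² prefactor) comes out to √(π)·b.
Setting this equal to 1 gives A² = 1/(√(π)·b).
Plugging in b = 0.951 yields A = 0.7702.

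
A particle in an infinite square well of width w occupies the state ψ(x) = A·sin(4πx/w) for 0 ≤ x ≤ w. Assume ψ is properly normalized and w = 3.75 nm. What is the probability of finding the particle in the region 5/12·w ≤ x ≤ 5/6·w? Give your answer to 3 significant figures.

P ≈ 0.348

P = ∫_{5/12·w}^{5/6·w} |ψ(x)|² dx.
With A² fixed by ∫|ψ|² = 1, i.e. A² = (w/2)^(−1), substitute and integrate.
Let u = x/w; then A² and the length scale cancel, so P = ∫_{5/12}^{5/6} sin(4·π·u)^2 du ÷ ∫_{0}^{1} sin(4·π·u)^2 du.
An antiderivative of sin(4·π·u)^2 is u/2 - sin(4·π·u)·cos(4·π·u)/(8·π); evaluating from 5/12 to 5/6 gives -√(3)/(16·π) + 5/24, while the full integral is 1/2.
Evaluating gives P = -√(3)/(8·π) + 5/12.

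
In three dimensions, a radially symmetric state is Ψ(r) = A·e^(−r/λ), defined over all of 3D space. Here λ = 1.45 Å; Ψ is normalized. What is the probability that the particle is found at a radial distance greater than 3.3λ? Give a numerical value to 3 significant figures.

P = ∫ |Ψ|² 4πr² dr over r > 3.3λ.
Normalization gives A² = 1/(π·λ^3).
In terms of u = r/λ (A², 4π and the length scale all cancel between numerator and denominator), P = [∫_{3.3}^{∞} u^2·e^(-2·u) du] / [∫_{0}^{∞} u^2·e^(-2·u) du].
An antiderivative of u^2·e^(-2·u) is -(2·u^2 + 2·u + 1)·e^(-2·u)/4; evaluating from 3.3 to ∞ gives 1469·e^(-33/5)/200, while the full integral is 1/4.
Taking the ratio yields P = 0.03997.

P ≈ 0.0400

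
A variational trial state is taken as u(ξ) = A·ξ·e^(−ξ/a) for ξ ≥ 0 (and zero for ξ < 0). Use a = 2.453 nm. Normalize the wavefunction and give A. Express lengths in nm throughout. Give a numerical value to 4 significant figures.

A ≈ 0.5206 nm^(-3/2)

Normalization requires ∫|u|² dξ = 1, integrated from 0 to ∞.
Carrying out the integral gives A² · a^3/4.
So A² = (a^3/4)^(−1).
Substituting a = 2.453 gives A² = 0.27100, so A = 0.52058.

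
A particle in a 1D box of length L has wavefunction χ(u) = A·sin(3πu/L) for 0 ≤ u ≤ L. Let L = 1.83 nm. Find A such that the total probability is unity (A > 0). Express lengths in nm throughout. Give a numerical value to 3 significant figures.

A ≈ 1.05 nm^(-1/2)

Normalization requires ∫|χ|² du = 1, integrated from 0 to L.
Carrying out the integral gives A² · L/2.
So A² = (L/2)^(−1).
Substituting L = 1.83 gives A² = 1.093, so A = 1.045.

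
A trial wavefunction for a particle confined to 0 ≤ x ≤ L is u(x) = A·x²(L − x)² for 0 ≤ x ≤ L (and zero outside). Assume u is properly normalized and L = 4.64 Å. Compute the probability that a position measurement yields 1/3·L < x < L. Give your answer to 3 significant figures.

P ≈ 0.855

P = ∫_{1/3·L}^{L} |u(x)|² dx.
With A² fixed by ∫|u|² = 1, i.e. A² = (L^9/630)^(−1), substitute and integrate.
Let t = x/L; then A² and the length scale cancel, so P = ∫_{1/3}^{1} t^4·(1 - t)^4 dt ÷ ∫_{0}^{1} t^4·(1 - t)^4 dt.
Using ∫ t^4·(1 - t)^4 dt = t^5·(70·t^4 - 315·t^3 + 540·t^2 - 420·t + 126)/630, the numerator is ≈ 0.0013574 and the denominator is 1/630.
This works out to P = 0.8552.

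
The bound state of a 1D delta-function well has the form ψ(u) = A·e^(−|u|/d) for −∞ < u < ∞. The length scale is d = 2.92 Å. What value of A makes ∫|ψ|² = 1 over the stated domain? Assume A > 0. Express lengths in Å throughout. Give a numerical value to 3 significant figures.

Normalization requires ∫|ψ|² du = 1, integrated from −∞ to ∞.
Recall ∫₀^∞ u^m e^(−u/β) du = m!·β^(m+1), ∫|ψ|² du = A²·(d).
Hence A² = 1/[d].
Substituting d = 2.92 gives A² = 0.3425, so A = 0.5852.

A ≈ 0.585 Å^(-1/2)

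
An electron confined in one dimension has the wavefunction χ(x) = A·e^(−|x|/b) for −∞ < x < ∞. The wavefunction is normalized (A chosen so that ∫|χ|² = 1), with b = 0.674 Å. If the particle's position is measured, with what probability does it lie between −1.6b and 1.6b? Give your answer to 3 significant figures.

|χ|² is the probability density, so P = ∫_{−1.6b}^{1.6b} |χ|² dx.
Since A² = 1/(b), this is the region integral divided by the full normalization integral.
Both integrals are even about x = 0, so only the x ≥ 0 halves are needed (the factors of 2 cancel). Substituting u = x/b, A² and the length scale cancel in the ratio: P = ∫_{0}^{1.6} e^(-2·u) du / ∫_{0}^{∞} e^(-2·u) du.
An antiderivative of e^(-2·u) is -e^(-2·u)/2; evaluating from 0 to 1.6 gives 1/2 - e^(-16/5)/2, while the full integral is 1/2.
Evaluating gives P = 0.9592.

P ≈ 0.959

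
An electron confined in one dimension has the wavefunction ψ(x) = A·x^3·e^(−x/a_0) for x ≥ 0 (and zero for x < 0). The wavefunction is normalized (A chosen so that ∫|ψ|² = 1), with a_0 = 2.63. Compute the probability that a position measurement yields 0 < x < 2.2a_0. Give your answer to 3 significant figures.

The probability is P = ∫ |ψ|² dx over [0, 2.2a_0].
Since A² = 1/(45·a_0^7/8), this is the region integral divided by the full normalization integral.
Let u = x/a_0; then A² and the length scale cancel, so P = ∫_{0}^{2.2} u^6·e^(-2·u) du ÷ ∫_{0}^{∞} u^6·e^(-2·u) du.
Using ∫ u^6·e^(-2·u) du = -(4·u^6 + 12·u^5 + 30·u^4 + 60·u^3 + 90·u^2 + 90·u + 45)·e^(-2·u)/8, the numerator is ≈ 0.87950 and the denominator is 45/8.
The result is P = 0.1564.

P ≈ 0.156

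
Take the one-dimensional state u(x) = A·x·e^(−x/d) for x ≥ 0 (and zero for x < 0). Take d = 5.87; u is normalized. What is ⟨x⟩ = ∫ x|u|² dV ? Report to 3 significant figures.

The expectation value is the |u|²-weighted average of x: ∫ x|u|² dx.
With ∫₀^∞ x^3 e^(−αx) dx = 3!/α^4, the ratio of the moment integral to the normalization integral gives ⟨x⟩ = 3·d/2.
With d = 5.87, ⟨x⟩ = 8.805.

⟨x⟩ ≈ 8.81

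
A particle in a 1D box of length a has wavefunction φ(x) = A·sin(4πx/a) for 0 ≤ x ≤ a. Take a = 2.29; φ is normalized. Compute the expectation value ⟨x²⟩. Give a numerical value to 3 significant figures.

⟨x²⟩ = ∫ x^2 |φ|² dx over the full domain.
Since the A² factors cancel between numerator and denominator, ⟨x²⟩ = -a^2/(32·π^2) + a^2/3.
Putting a = 2.29 gives 1.731.

⟨x^2⟩ ≈ 1.73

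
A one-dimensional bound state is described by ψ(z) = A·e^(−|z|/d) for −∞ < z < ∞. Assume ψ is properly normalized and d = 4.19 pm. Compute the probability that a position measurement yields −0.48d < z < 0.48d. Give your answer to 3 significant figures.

P ≈ 0.617

|ψ|² is the probability density, so P = ∫_{−0.48d}^{0.48d} |ψ|² dz.
Since A² = 1/(d), this is the region integral divided by the full normalization integral.
Both integrals are even about z = 0, so only the z ≥ 0 halves are needed (the factors of 2 cancel). Let u = z/d; then A² and the length scale cancel, so P = ∫_{0}^{0.48} e^(-2·u) du ÷ ∫_{0}^{∞} e^(-2·u) du.
An antiderivative of e^(-2·u) is -e^(-2·u)/2; evaluating from 0 to 0.48 gives 1/2 - e^(-24/25)/2, while the full integral is 1/2.
Evaluating gives P = 0.6171.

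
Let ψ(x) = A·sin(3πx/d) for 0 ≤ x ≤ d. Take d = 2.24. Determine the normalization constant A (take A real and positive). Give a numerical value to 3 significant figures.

A ≈ 0.945

We need A² ∫|f|² dx = 1, taking the integral from 0 to d.
With ψ = A·sin(3πx/d), the integral evaluates to A²·[d/2].
Setting this equal to 1 gives A² = 1/(d/2).
Substituting d = 2.24 gives A² = 0.8929, so A = 0.9449.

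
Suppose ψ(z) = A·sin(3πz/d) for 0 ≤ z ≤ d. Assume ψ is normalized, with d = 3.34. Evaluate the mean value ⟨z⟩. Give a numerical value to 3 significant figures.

⟨z⟩ ≈ 1.67

⟨z⟩ = ∫ z |ψ|² dz over the full domain.
With ∫₀^d sin²(nπz/d) dz = d/2, since the A² factors cancel between numerator and denominator, ⟨z⟩ = d/2.
Putting d = 3.34 gives 1.670.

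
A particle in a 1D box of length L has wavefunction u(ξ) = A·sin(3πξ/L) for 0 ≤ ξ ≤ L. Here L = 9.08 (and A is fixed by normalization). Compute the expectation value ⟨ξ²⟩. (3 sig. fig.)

The expectation value is the |u|²-weighted average of ξ^2: ∫ ξ^2|u|² dξ.
Using sin²θ = (1 − cos 2θ)/2, since the A² factors cancel between numerator and denominator, ⟨ξ²⟩ = -L^2/(18·π^2) + L^2/3.
Putting L = 9.08 gives 27.02.

⟨ξ^2⟩ ≈ 27.0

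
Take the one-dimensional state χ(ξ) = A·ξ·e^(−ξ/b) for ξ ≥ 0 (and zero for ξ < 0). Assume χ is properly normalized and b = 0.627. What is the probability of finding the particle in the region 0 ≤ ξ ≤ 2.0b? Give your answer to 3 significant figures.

P = ∫_{0}^{2.0b} |χ(ξ)|² dξ.
Since A² = 1/(b^3/4), this is the region integral divided by the full normalization integral.
In terms of u = ξ/b (A² and the length scale cancel between numerator and denominator), P = [∫_{0}^{2.0} u^2·e^(-2·u) du] / [∫_{0}^{∞} u^2·e^(-2·u) du].
An antiderivative of u^2·e^(-2·u) is -(2·u^2 + 2·u + 1)·e^(-2·u)/4; evaluating from 0 to 2.0 gives 1/4 - 13·e^(-4)/4, while the full integral is 1/4.
Taking the ratio, P = 0.7619.

P ≈ 0.762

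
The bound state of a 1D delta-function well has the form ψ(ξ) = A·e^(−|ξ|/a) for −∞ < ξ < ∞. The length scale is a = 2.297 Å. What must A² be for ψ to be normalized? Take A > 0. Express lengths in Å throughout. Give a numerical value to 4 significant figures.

A^2 ≈ 0.4354 Å^(-1)

We need A² ∫|f|² dξ = 1, taking the integral from −∞ to ∞.
Recall ∫₀^∞ ξ^m e^(−ξ/β) dξ = m!·β^(m+1), the integral (without the A² prefactor) comes out to a.
Hence A² = 1/[a].
With a = 2.297: A² = 0.43535 and A = 0.65981.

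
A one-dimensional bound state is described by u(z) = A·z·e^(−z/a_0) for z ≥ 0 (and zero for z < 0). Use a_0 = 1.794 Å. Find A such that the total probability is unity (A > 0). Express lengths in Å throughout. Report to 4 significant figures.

A ≈ 0.8323 Å^(-3/2)

The normalization condition is ∫|u|² dz = 1 from 0 to ∞.
With u = A·z·e^(−z/a_0), the integral evaluates to A²·[a_0^3/4].
Plugging in a_0 = 1.794 yields A = 0.83233.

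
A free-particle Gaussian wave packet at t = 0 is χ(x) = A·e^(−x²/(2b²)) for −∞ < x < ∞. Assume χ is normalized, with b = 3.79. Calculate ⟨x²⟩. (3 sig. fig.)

By definition ⟨x²⟩ = ∫ x^2 |χ(x)|² dx.
Differentiating ∫e^(−αx²) dx = √(π/α) under α to get the higher moments, since the A² factors cancel between numerator and denominator, ⟨x²⟩ = b^2/2.
Putting b = 3.79 gives 7.182.

⟨x^2⟩ ≈ 7.18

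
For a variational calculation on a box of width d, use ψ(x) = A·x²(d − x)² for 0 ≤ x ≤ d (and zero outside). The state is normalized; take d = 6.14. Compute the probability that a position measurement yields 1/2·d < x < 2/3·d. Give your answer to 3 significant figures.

P ≈ 0.355

The probability is P = ∫ |ψ|² dx over [1/2·d, 2/3·d].
Since A² = 1/(d^9/630), this is the region integral divided by the full normalization integral.
Substituting u = x/d, A² and the length scale cancel in the ratio: P = ∫_{1/2}^{2/3} u^4·(1 - u)^4 du / ∫_{0}^{1} u^4·(1 - u)^4 du.
With ∫ u^4·(1 - u)^4 du = u^5·(70·u^4 - 315·u^3 + 540·u^2 - 420·u + 126)/630 + C, the region integral is ≈ 0.00056374 and the full one is 1/630.
This works out to P = 0.3552.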